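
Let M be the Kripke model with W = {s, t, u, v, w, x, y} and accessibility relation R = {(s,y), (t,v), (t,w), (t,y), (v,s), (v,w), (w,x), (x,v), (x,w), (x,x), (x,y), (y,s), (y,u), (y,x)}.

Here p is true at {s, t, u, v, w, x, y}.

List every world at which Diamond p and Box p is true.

s: Diamond p is T, Box p is T. ✓
t: Diamond p is T, Box p is T. ✓
u: Diamond p is F, Box p is T. ✗
v: Diamond p is T, Box p is T. ✓
w: Diamond p is T, Box p is T. ✓
x: Diamond p is T, Box p is T. ✓
y: Diamond p is T, Box p is T. ✓

{s, t, v, w, x, y}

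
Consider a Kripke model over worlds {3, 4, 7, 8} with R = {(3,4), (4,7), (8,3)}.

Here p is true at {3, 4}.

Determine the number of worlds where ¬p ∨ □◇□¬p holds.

3

3: ¬p is F, □◇□¬p is T. ✓
4: ¬p is F, □◇□¬p is F. ✗
7: ¬p is T, □◇□¬p is T. ✓
8: ¬p is T, □◇□¬p is T. ✓
Satisfying worlds: {3, 7, 8}.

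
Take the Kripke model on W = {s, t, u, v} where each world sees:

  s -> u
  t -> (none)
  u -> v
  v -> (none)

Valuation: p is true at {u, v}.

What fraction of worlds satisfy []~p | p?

s: []~p is F, p is F. ✗
t: []~p is T, p is F. ✓
u: []~p is F, p is T. ✓
v: []~p is T, p is T. ✓
That's 3 of 4 worlds, so 3/4.

3/4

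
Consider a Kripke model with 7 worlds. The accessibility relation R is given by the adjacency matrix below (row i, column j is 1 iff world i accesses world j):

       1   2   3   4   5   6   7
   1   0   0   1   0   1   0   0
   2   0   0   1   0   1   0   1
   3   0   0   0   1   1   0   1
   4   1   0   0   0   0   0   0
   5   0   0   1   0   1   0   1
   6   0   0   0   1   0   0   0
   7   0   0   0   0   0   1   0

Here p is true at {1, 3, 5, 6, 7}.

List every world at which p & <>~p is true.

1: p is T, <>~p is F. ✗
2: p is F, <>~p is F. ✗
3: p is T, <>~p is T. ✓
4: p is F, <>~p is F. ✗
5: p is T, <>~p is F. ✗
6: p is T, <>~p is T. ✓
7: p is T, <>~p is F. ✗

{3, 6}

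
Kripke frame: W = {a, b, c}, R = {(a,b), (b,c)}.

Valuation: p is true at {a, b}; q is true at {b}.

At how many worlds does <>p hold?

1

a: successors {b}; p there: b:T. ✓
b: successors {c}; p there: c:F. ✗
c: no successors, so <>p fails. ✗
Satisfying worlds: {a}.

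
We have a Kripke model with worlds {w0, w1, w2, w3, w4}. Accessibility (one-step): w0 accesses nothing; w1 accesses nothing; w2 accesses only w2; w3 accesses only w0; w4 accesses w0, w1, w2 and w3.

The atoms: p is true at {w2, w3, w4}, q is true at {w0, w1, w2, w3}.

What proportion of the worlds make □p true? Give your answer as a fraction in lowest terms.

w0: no successors, so □p holds vacuously. ✓
w1: no successors, so □p holds vacuously. ✓
w2: successors {w2}; p there: w2:T. ✓
w3: successors {w0}; p there: w0:F. ✗
w4: successors {w0, w1, w2, w3}; p there: w0:F, w1:F, w2:T, w3:T. ✗
That's 3 of 5 worlds, so 3/5.

3/5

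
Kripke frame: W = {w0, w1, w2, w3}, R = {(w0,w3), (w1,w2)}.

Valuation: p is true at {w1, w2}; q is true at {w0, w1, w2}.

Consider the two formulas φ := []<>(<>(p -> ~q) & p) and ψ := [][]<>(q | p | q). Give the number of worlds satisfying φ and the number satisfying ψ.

2 and 4

For []<>(<>(p -> ~q) & p):
w0: successors {w3}; <>(<>(p -> ~q) & p) there: w3:F. ✗
w1: successors {w2}; <>(<>(p -> ~q) & p) there: w2:F. ✗
w2: no successors, so []<>(<>(p -> ~q) & p) holds vacuously. ✓
w3: no successors, so []<>(<>(p -> ~q) & p) holds vacuously. ✓
— 2 worlds.
For [][]<>(q | p | q):
w0: successors {w3}; []<>(q | p | q) there: w3:T. ✓
w1: successors {w2}; []<>(q | p | q) there: w2:T. ✓
w2: no successors, so [][]<>(q | p | q) holds vacuously. ✓
w3: no successors, so [][]<>(q | p | q) holds vacuously. ✓
— 4 worlds.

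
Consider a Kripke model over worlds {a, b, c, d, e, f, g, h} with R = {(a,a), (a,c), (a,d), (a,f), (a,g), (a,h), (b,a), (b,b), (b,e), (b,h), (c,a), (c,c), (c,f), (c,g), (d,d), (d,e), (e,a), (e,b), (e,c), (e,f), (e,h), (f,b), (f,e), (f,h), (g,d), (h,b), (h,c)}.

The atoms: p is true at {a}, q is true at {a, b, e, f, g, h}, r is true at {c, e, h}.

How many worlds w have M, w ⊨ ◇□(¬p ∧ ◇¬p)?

a: successors {a, c, d, f, g, h}; □(¬p ∧ ◇¬p) there: a:F, c:F, d:T, f:T, g:T, h:T. ✓
b: successors {a, b, e, h}; □(¬p ∧ ◇¬p) there: a:F, b:F, e:F, h:T. ✓
c: successors {a, c, f, g}; □(¬p ∧ ◇¬p) there: a:F, c:F, f:T, g:T. ✓
d: successors {d, e}; □(¬p ∧ ◇¬p) there: d:T, e:F. ✓
e: successors {a, b, c, f, h}; □(¬p ∧ ◇¬p) there: a:F, b:F, c:F, f:T, h:T. ✓
f: successors {b, e, h}; □(¬p ∧ ◇¬p) there: b:F, e:F, h:T. ✓
g: successors {d}; □(¬p ∧ ◇¬p) there: d:T. ✓
h: successors {b, c}; □(¬p ∧ ◇¬p) there: b:F, c:F. ✗
Satisfying worlds: {a, b, c, d, e, f, g}.

7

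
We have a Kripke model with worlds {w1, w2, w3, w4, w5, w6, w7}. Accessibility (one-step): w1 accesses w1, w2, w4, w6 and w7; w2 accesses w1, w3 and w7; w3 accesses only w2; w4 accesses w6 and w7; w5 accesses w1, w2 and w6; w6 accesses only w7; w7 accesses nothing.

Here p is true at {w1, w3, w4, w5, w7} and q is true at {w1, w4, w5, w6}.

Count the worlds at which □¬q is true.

3

w1: successors {w1, w2, w4, w6, w7}; ¬q there: w1:F, w2:T, w4:F, w6:F, w7:T. ✗
w2: successors {w1, w3, w7}; ¬q there: w1:F, w3:T, w7:T. ✗
w3: successors {w2}; ¬q there: w2:T. ✓
w4: successors {w6, w7}; ¬q there: w6:F, w7:T. ✗
w5: successors {w1, w2, w6}; ¬q there: w1:F, w2:T, w6:F. ✗
w6: successors {w7}; ¬q there: w7:T. ✓
w7: no successors, so □¬q holds vacuously. ✓
Satisfying worlds: {w3, w6, w7}.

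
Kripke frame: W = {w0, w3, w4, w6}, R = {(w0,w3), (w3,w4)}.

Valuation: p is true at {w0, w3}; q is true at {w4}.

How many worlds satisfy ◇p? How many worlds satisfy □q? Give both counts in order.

For ◇p:
w0: successors {w3}; p there: w3:T. ✓
w3: successors {w4}; p there: w4:F. ✗
w4: no successors, so ◇p fails. ✗
w6: no successors, so ◇p fails. ✗
— 1 world.
For □q:
w0: successors {w3}; q there: w3:F. ✗
w3: successors {w4}; q there: w4:T. ✓
w4: no successors, so □q holds vacuously. ✓
w6: no successors, so □q holds vacuously. ✓
— 3 worlds.

1 and 3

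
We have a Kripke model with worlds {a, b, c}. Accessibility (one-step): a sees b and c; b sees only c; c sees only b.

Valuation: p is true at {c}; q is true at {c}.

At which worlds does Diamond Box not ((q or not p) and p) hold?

a: successors {b, c}; Box not ((q or not p) and p) there: b:F, c:T. ✓
b: successors {c}; Box not ((q or not p) and p) there: c:T. ✓
c: successors {b}; Box not ((q or not p) and p) there: b:F. ✗

{a, b}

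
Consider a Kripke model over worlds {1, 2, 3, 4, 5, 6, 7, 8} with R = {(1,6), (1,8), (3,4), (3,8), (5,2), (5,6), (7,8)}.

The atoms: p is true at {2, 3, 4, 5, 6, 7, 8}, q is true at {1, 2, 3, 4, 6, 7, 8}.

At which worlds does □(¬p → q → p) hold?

{1, 2, 3, 4, 5, 6, 7, 8}

1: successors {6, 8}; ¬p → q → p there: 6:T, 8:T. ✓
2: no successors, so □(¬p → q → p) holds vacuously. ✓
3: successors {4, 8}; ¬p → q → p there: 4:T, 8:T. ✓
4: no successors, so □(¬p → q → p) holds vacuously. ✓
5: successors {2, 6}; ¬p → q → p there: 2:T, 6:T. ✓
6: no successors, so □(¬p → q → p) holds vacuously. ✓
7: successors {8}; ¬p → q → p there: 8:T. ✓
8: no successors, so □(¬p → q → p) holds vacuously. ✓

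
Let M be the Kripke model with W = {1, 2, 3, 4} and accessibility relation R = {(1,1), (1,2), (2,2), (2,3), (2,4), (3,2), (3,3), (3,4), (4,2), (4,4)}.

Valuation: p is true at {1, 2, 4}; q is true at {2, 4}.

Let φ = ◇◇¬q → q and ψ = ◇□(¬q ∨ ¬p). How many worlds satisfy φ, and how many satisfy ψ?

For ◇◇¬q → q:
1: ◇◇¬q is T, q is F. ✗
2: ◇◇¬q is T, q is T. ✓
3: ◇◇¬q is T, q is F. ✗
4: ◇◇¬q is T, q is T. ✓
— 2 worlds.
For ◇□(¬q ∨ ¬p):
1: successors {1, 2}; □(¬q ∨ ¬p) there: 1:F, 2:F. ✗
2: successors {2, 3, 4}; □(¬q ∨ ¬p) there: 2:F, 3:F, 4:F. ✗
3: successors {2, 3, 4}; □(¬q ∨ ¬p) there: 2:F, 3:F, 4:F. ✗
4: successors {2, 4}; □(¬q ∨ ¬p) there: 2:F, 4:F. ✗
— 0 worlds.

2 and 0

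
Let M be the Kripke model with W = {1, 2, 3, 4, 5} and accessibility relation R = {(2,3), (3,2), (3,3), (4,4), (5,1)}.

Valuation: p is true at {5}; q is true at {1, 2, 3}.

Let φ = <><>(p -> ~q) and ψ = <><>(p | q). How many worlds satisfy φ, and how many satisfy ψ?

For <><>(p -> ~q):
1: no successors, so <><>(p -> ~q) fails. ✗
2: successors {3}; <>(p -> ~q) there: 3:T. ✓
3: successors {2, 3}; <>(p -> ~q) there: 2:T, 3:T. ✓
4: successors {4}; <>(p -> ~q) there: 4:T. ✓
5: successors {1}; <>(p -> ~q) there: 1:F. ✗
— 3 worlds.
For <><>(p | q):
1: no successors, so <><>(p | q) fails. ✗
2: successors {3}; <>(p | q) there: 3:T. ✓
3: successors {2, 3}; <>(p | q) there: 2:T, 3:T. ✓
4: successors {4}; <>(p | q) there: 4:F. ✗
5: successors {1}; <>(p | q) there: 1:F. ✗
— 2 worlds.

3 and 2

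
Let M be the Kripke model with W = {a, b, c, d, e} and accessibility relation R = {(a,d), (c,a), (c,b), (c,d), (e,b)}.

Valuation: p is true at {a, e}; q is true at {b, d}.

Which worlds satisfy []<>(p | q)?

a: successors {d}; <>(p | q) there: d:F. ✗
b: no successors, so []<>(p | q) holds vacuously. ✓
c: successors {a, b, d}; <>(p | q) there: a:T, b:F, d:F. ✗
d: no successors, so []<>(p | q) holds vacuously. ✓
e: successors {b}; <>(p | q) there: b:F. ✗

{b, d}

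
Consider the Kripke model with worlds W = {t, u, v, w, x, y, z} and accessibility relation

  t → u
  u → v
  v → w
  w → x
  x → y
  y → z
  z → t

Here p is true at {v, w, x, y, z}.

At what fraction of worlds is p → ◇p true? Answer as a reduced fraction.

t: p is F, ◇p is F. ✓
u: p is F, ◇p is T. ✓
v: p is T, ◇p is T. ✓
w: p is T, ◇p is T. ✓
x: p is T, ◇p is T. ✓
y: p is T, ◇p is T. ✓
z: p is T, ◇p is F. ✗
That's 6 of 7 worlds, so 6/7.

6/7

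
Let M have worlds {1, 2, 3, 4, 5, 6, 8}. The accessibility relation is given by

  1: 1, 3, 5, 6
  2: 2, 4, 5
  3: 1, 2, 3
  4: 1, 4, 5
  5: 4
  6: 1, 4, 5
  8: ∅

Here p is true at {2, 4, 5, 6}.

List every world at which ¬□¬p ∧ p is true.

{2, 4, 5, 6}

1: ¬□¬p is T, p is F. ✗
2: ¬□¬p is T, p is T. ✓
3: ¬□¬p is T, p is F. ✗
4: ¬□¬p is T, p is T. ✓
5: ¬□¬p is T, p is T. ✓
6: ¬□¬p is T, p is T. ✓
8: ¬□¬p is F, p is F. ✗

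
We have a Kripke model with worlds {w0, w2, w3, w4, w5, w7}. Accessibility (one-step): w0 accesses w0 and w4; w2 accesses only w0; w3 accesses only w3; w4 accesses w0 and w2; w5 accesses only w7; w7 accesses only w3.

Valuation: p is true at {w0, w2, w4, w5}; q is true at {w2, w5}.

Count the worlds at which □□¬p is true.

3

w0: successors {w0, w4}; □¬p there: w0:F, w4:F. ✗
w2: successors {w0}; □¬p there: w0:F. ✗
w3: successors {w3}; □¬p there: w3:T. ✓
w4: successors {w0, w2}; □¬p there: w0:F, w2:F. ✗
w5: successors {w7}; □¬p there: w7:T. ✓
w7: successors {w3}; □¬p there: w3:T. ✓
Satisfying worlds: {w3, w5, w7}.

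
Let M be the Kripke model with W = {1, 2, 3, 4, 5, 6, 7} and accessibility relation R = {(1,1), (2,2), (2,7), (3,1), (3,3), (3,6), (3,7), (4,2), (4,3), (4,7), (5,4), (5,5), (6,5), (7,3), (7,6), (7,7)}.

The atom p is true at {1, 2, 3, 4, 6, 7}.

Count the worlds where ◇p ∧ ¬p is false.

1: ◇p is T, ¬p is F. ✗
2: ◇p is T, ¬p is F. ✗
3: ◇p is T, ¬p is F. ✗
4: ◇p is T, ¬p is F. ✗
5: ◇p is T, ¬p is T. ✓
6: ◇p is F, ¬p is F. ✗
7: ◇p is T, ¬p is F. ✗
Satisfying worlds: {5}.
So ◇p ∧ ¬p fails at the other 6 worlds.

6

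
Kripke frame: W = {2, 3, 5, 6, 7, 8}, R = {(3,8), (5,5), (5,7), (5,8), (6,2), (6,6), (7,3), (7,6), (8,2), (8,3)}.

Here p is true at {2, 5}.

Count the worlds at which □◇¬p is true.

2: no successors, so □◇¬p holds vacuously. ✓
3: successors {8}; ◇¬p there: 8:T. ✓
5: successors {5, 7, 8}; ◇¬p there: 5:T, 7:T, 8:T. ✓
6: successors {2, 6}; ◇¬p there: 2:F, 6:T. ✗
7: successors {3, 6}; ◇¬p there: 3:T, 6:T. ✓
8: successors {2, 3}; ◇¬p there: 2:F, 3:T. ✗
Satisfying worlds: {2, 3, 5, 7}.

4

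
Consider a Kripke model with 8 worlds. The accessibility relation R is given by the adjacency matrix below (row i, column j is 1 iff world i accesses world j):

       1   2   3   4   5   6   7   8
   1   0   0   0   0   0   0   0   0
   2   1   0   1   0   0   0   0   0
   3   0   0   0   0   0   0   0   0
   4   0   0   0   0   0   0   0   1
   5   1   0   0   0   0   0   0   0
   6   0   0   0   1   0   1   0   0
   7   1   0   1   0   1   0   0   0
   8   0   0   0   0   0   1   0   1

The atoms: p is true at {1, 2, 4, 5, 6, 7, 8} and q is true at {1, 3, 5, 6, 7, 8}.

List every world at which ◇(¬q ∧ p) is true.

{6}

1: no successors, so ◇(¬q ∧ p) fails. ✗
2: successors {1, 3}; ¬q ∧ p there: 1:F, 3:F. ✗
3: no successors, so ◇(¬q ∧ p) fails. ✗
4: successors {8}; ¬q ∧ p there: 8:F. ✗
5: successors {1}; ¬q ∧ p there: 1:F. ✗
6: successors {4, 6}; ¬q ∧ p there: 4:T, 6:F. ✓
7: successors {1, 3, 5}; ¬q ∧ p there: 1:F, 3:F, 5:F. ✗
8: successors {6, 8}; ¬q ∧ p there: 6:F, 8:F. ✗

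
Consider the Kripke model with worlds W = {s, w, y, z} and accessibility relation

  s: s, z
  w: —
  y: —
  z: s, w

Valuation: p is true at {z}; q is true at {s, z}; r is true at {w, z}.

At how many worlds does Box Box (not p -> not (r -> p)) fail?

s: successors {s, z}; Box (not p -> not (r -> p)) there: s:F, z:F. ✗
w: no successors, so Box Box (not p -> not (r -> p)) holds vacuously. ✓
y: no successors, so Box Box (not p -> not (r -> p)) holds vacuously. ✓
z: successors {s, w}; Box (not p -> not (r -> p)) there: s:F, w:T. ✗
Satisfying worlds: {w, y}.
So Box Box (not p -> not (r -> p)) fails at the other 2 worlds.

2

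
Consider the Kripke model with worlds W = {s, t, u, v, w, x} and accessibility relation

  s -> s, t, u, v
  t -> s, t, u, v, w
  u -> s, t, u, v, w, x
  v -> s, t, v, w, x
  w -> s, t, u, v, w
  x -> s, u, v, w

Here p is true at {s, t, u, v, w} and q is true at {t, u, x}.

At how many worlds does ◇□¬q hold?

0

s: successors {s, t, u, v}; □¬q there: s:F, t:F, u:F, v:F. ✗
t: successors {s, t, u, v, w}; □¬q there: s:F, t:F, u:F, v:F, w:F. ✗
u: successors {s, t, u, v, w, x}; □¬q there: s:F, t:F, u:F, v:F, w:F, x:F. ✗
v: successors {s, t, v, w, x}; □¬q there: s:F, t:F, v:F, w:F, x:F. ✗
w: successors {s, t, u, v, w}; □¬q there: s:F, t:F, u:F, v:F, w:F. ✗
x: successors {s, u, v, w}; □¬q there: s:F, u:F, v:F, w:F. ✗
Satisfying worlds: ∅.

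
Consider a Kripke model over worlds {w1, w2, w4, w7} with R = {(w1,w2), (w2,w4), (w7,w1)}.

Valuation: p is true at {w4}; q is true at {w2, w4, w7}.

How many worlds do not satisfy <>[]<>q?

w1: successors {w2}; []<>q there: w2:F. ✗
w2: successors {w4}; []<>q there: w4:T. ✓
w4: no successors, so <>[]<>q fails. ✗
w7: successors {w1}; []<>q there: w1:T. ✓
Satisfying worlds: {w2, w7}.
So <>[]<>q fails at the other 2 worlds.

2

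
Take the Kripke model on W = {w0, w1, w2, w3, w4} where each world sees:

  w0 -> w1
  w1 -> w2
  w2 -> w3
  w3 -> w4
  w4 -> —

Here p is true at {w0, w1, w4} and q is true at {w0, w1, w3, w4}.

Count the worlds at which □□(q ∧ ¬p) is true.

3

w0: successors {w1}; □(q ∧ ¬p) there: w1:F. ✗
w1: successors {w2}; □(q ∧ ¬p) there: w2:T. ✓
w2: successors {w3}; □(q ∧ ¬p) there: w3:F. ✗
w3: successors {w4}; □(q ∧ ¬p) there: w4:T. ✓
w4: no successors, so □□(q ∧ ¬p) holds vacuously. ✓
Satisfying worlds: {w1, w3, w4}.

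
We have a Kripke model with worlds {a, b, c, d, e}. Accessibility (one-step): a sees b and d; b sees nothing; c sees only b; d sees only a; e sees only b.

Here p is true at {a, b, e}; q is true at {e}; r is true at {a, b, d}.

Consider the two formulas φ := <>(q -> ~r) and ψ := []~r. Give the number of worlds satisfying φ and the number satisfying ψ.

4 and 1

For <>(q -> ~r):
a: successors {b, d}; q -> ~r there: b:T, d:T. ✓
b: no successors, so <>(q -> ~r) fails. ✗
c: successors {b}; q -> ~r there: b:T. ✓
d: successors {a}; q -> ~r there: a:T. ✓
e: successors {b}; q -> ~r there: b:T. ✓
— 4 worlds.
For []~r:
a: successors {b, d}; ~r there: b:F, d:F. ✗
b: no successors, so []~r holds vacuously. ✓
c: successors {b}; ~r there: b:F. ✗
d: successors {a}; ~r there: a:F. ✗
e: successors {b}; ~r there: b:F. ✗
— 1 world.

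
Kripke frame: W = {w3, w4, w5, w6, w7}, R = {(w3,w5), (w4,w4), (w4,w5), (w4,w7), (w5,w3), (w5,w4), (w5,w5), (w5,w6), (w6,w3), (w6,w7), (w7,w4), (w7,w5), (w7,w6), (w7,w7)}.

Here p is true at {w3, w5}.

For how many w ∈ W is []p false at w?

4

w3: successors {w5}; p there: w5:T. ✓
w4: successors {w4, w5, w7}; p there: w4:F, w5:T, w7:F. ✗
w5: successors {w3, w4, w5, w6}; p there: w3:T, w4:F, w5:T, w6:F. ✗
w6: successors {w3, w7}; p there: w3:T, w7:F. ✗
w7: successors {w4, w5, w6, w7}; p there: w4:F, w5:T, w6:F, w7:F. ✗
Satisfying worlds: {w3}.
So []p fails at the other 4 worlds.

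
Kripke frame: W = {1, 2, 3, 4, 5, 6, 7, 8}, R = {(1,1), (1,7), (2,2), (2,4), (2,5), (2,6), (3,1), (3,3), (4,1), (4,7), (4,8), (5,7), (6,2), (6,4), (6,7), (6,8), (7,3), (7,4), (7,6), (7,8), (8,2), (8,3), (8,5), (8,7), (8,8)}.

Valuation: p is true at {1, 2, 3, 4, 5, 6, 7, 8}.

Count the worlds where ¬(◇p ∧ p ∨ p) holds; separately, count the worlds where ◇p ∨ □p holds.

0 and 8

For ¬(◇p ∧ p ∨ p):
1: ◇p ∧ p ∨ p is T. ✗
2: ◇p ∧ p ∨ p is T. ✗
3: ◇p ∧ p ∨ p is T. ✗
4: ◇p ∧ p ∨ p is T. ✗
5: ◇p ∧ p ∨ p is T. ✗
6: ◇p ∧ p ∨ p is T. ✗
7: ◇p ∧ p ∨ p is T. ✗
8: ◇p ∧ p ∨ p is T. ✗
— 0 worlds.
For ◇p ∨ □p:
1: ◇p is T, □p is T. ✓
2: ◇p is T, □p is T. ✓
3: ◇p is T, □p is T. ✓
4: ◇p is T, □p is T. ✓
5: ◇p is T, □p is T. ✓
6: ◇p is T, □p is T. ✓
7: ◇p is T, □p is T. ✓
8: ◇p is T, □p is T. ✓
— 8 worlds.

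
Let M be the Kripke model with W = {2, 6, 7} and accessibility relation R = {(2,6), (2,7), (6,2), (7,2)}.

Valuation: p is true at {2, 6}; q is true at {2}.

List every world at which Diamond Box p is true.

2: successors {6, 7}; Box p there: 6:T, 7:T. ✓
6: successors {2}; Box p there: 2:F. ✗
7: successors {2}; Box p there: 2:F. ✗

{2}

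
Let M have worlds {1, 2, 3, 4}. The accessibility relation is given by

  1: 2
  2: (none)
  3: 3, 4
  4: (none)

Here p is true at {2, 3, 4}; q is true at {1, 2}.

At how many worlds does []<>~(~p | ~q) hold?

1: successors {2}; <>~(~p | ~q) there: 2:F. ✗
2: no successors, so []<>~(~p | ~q) holds vacuously. ✓
3: successors {3, 4}; <>~(~p | ~q) there: 3:F, 4:F. ✗
4: no successors, so []<>~(~p | ~q) holds vacuously. ✓
Satisfying worlds: {2, 4}.

2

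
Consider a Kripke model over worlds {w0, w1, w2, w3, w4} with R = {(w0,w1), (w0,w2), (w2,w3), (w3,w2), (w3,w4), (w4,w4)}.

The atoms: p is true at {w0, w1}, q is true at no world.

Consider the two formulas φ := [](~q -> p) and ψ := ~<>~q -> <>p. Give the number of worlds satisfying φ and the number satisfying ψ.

For [](~q -> p):
w0: successors {w1, w2}; ~q -> p there: w1:T, w2:F. ✗
w1: no successors, so [](~q -> p) holds vacuously. ✓
w2: successors {w3}; ~q -> p there: w3:F. ✗
w3: successors {w2, w4}; ~q -> p there: w2:F, w4:F. ✗
w4: successors {w4}; ~q -> p there: w4:F. ✗
— 1 world.
For ~<>~q -> <>p:
w0: ~<>~q is F, <>p is T. ✓
w1: ~<>~q is T, <>p is F. ✗
w2: ~<>~q is F, <>p is F. ✓
w3: ~<>~q is F, <>p is F. ✓
w4: ~<>~q is F, <>p is F. ✓
— 4 worlds.

1 and 4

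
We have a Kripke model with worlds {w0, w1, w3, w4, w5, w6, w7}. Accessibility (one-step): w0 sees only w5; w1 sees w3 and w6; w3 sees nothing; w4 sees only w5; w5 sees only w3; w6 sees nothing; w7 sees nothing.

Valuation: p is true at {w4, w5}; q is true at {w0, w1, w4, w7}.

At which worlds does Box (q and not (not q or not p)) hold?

{w3, w6, w7}

w0: successors {w5}; q and not (not q or not p) there: w5:F. ✗
w1: successors {w3, w6}; q and not (not q or not p) there: w3:F, w6:F. ✗
w3: no successors, so Box (q and not (not q or not p)) holds vacuously. ✓
w4: successors {w5}; q and not (not q or not p) there: w5:F. ✗
w5: successors {w3}; q and not (not q or not p) there: w3:F. ✗
w6: no successors, so Box (q and not (not q or not p)) holds vacuously. ✓
w7: no successors, so Box (q and not (not q or not p)) holds vacuously. ✓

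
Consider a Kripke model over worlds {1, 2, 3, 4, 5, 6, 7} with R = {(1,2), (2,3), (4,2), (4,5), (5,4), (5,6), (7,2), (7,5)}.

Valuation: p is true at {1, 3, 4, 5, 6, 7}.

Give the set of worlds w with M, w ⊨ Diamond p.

{2, 4, 5, 7}

1: successors {2}; p there: 2:F. ✗
2: successors {3}; p there: 3:T. ✓
3: no successors, so Diamond p fails. ✗
4: successors {2, 5}; p there: 2:F, 5:T. ✓
5: successors {4, 6}; p there: 4:T, 6:T. ✓
6: no successors, so Diamond p fails. ✗
7: successors {2, 5}; p there: 2:F, 5:T. ✓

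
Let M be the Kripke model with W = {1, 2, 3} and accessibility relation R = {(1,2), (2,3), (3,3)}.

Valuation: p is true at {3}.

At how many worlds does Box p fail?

1

1: successors {2}; p there: 2:F. ✗
2: successors {3}; p there: 3:T. ✓
3: successors {3}; p there: 3:T. ✓
Satisfying worlds: {2, 3}.
So Box p fails at the other 1 world.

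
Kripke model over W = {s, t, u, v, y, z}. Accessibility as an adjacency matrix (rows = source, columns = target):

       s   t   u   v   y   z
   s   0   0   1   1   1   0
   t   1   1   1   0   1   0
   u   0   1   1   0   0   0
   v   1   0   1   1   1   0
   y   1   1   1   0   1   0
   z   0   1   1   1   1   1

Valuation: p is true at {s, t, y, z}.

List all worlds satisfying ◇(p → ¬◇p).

s: successors {u, v, y}; p → ¬◇p there: u:T, v:T, y:F. ✓
t: successors {s, t, u, y}; p → ¬◇p there: s:F, t:F, u:T, y:F. ✓
u: successors {t, u}; p → ¬◇p there: t:F, u:T. ✓
v: successors {s, u, v, y}; p → ¬◇p there: s:F, u:T, v:T, y:F. ✓
y: successors {s, t, u, y}; p → ¬◇p there: s:F, t:F, u:T, y:F. ✓
z: successors {t, u, v, y, z}; p → ¬◇p there: t:F, u:T, v:T, y:F, z:F. ✓

{s, t, u, v, y, z}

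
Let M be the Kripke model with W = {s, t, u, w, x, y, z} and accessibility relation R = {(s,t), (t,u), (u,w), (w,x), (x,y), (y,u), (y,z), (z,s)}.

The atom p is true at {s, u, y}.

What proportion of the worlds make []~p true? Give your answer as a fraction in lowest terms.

3/7

s: successors {t}; ~p there: t:T. ✓
t: successors {u}; ~p there: u:F. ✗
u: successors {w}; ~p there: w:T. ✓
w: successors {x}; ~p there: x:T. ✓
x: successors {y}; ~p there: y:F. ✗
y: successors {u, z}; ~p there: u:F, z:T. ✗
z: successors {s}; ~p there: s:F. ✗
That's 3 of 7 worlds, so 3/7.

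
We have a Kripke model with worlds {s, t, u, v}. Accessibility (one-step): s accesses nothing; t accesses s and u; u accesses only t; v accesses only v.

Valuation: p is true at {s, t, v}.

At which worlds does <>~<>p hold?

{t}

s: no successors, so <>~<>p fails. ✗
t: successors {s, u}; ~<>p there: s:T, u:F. ✓
u: successors {t}; ~<>p there: t:F. ✗
v: successors {v}; ~<>p there: v:F. ✗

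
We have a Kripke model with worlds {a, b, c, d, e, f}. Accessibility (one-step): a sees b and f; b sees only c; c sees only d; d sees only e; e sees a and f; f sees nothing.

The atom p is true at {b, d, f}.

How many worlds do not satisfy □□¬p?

a: successors {b, f}; □¬p there: b:T, f:T. ✓
b: successors {c}; □¬p there: c:F. ✗
c: successors {d}; □¬p there: d:T. ✓
d: successors {e}; □¬p there: e:F. ✗
e: successors {a, f}; □¬p there: a:F, f:T. ✗
f: no successors, so □□¬p holds vacuously. ✓
Satisfying worlds: {a, c, f}.
So □□¬p fails at the other 3 worlds.

3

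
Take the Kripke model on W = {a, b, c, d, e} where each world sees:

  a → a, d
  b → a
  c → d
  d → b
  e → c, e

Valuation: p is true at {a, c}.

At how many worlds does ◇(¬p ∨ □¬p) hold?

4

a: successors {a, d}; ¬p ∨ □¬p there: a:F, d:T. ✓
b: successors {a}; ¬p ∨ □¬p there: a:F. ✗
c: successors {d}; ¬p ∨ □¬p there: d:T. ✓
d: successors {b}; ¬p ∨ □¬p there: b:T. ✓
e: successors {c, e}; ¬p ∨ □¬p there: c:T, e:T. ✓
Satisfying worlds: {a, c, d, e}.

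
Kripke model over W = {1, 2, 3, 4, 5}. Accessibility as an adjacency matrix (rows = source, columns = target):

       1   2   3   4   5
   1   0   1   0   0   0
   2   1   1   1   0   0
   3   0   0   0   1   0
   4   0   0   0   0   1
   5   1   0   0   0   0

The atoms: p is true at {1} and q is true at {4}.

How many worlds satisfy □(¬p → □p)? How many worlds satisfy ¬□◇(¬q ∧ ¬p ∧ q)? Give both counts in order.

For □(¬p → □p):
1: successors {2}; ¬p → □p there: 2:F. ✗
2: successors {1, 2, 3}; ¬p → □p there: 1:T, 2:F, 3:F. ✗
3: successors {4}; ¬p → □p there: 4:F. ✗
4: successors {5}; ¬p → □p there: 5:T. ✓
5: successors {1}; ¬p → □p there: 1:T. ✓
— 2 worlds.
For ¬□◇(¬q ∧ ¬p ∧ q):
1: □◇(¬q ∧ ¬p ∧ q) is F. ✓
2: □◇(¬q ∧ ¬p ∧ q) is F. ✓
3: □◇(¬q ∧ ¬p ∧ q) is F. ✓
4: □◇(¬q ∧ ¬p ∧ q) is F. ✓
5: □◇(¬q ∧ ¬p ∧ q) is F. ✓
— 5 worlds.

2 and 5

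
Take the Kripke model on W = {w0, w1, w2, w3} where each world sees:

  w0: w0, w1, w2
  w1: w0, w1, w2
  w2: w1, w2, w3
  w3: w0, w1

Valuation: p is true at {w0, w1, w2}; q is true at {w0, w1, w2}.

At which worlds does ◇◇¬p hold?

{w0, w1, w2}

w0: successors {w0, w1, w2}; ◇¬p there: w0:F, w1:F, w2:T. ✓
w1: successors {w0, w1, w2}; ◇¬p there: w0:F, w1:F, w2:T. ✓
w2: successors {w1, w2, w3}; ◇¬p there: w1:F, w2:T, w3:F. ✓
w3: successors {w0, w1}; ◇¬p there: w0:F, w1:F. ✗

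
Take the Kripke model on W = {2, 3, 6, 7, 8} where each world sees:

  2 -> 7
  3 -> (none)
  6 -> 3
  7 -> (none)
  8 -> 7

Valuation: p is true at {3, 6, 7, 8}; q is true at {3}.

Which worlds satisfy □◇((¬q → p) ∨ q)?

2: successors {7}; ◇((¬q → p) ∨ q) there: 7:F. ✗
3: no successors, so □◇((¬q → p) ∨ q) holds vacuously. ✓
6: successors {3}; ◇((¬q → p) ∨ q) there: 3:F. ✗
7: no successors, so □◇((¬q → p) ∨ q) holds vacuously. ✓
8: successors {7}; ◇((¬q → p) ∨ q) there: 7:F. ✗

{3, 7}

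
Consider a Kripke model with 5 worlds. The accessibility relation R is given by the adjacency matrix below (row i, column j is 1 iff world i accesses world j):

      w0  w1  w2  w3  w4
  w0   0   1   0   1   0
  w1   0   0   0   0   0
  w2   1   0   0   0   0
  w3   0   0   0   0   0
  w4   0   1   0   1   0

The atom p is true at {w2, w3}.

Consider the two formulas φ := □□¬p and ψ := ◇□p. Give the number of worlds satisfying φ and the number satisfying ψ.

4 and 2

For □□¬p:
w0: successors {w1, w3}; □¬p there: w1:T, w3:T. ✓
w1: no successors, so □□¬p holds vacuously. ✓
w2: successors {w0}; □¬p there: w0:F. ✗
w3: no successors, so □□¬p holds vacuously. ✓
w4: successors {w1, w3}; □¬p there: w1:T, w3:T. ✓
— 4 worlds.
For ◇□p:
w0: successors {w1, w3}; □p there: w1:T, w3:T. ✓
w1: no successors, so ◇□p fails. ✗
w2: successors {w0}; □p there: w0:F. ✗
w3: no successors, so ◇□p fails. ✗
w4: successors {w1, w3}; □p there: w1:T, w3:T. ✓
— 2 worlds.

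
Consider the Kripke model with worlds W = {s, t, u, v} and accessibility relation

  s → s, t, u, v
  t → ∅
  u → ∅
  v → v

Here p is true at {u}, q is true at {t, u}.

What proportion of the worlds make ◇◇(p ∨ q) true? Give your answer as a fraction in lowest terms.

1/4

s: successors {s, t, u, v}; ◇(p ∨ q) there: s:T, t:F, u:F, v:F. ✓
t: no successors, so ◇◇(p ∨ q) fails. ✗
u: no successors, so ◇◇(p ∨ q) fails. ✗
v: successors {v}; ◇(p ∨ q) there: v:F. ✗
That's 1 of 4 worlds, so 1/4.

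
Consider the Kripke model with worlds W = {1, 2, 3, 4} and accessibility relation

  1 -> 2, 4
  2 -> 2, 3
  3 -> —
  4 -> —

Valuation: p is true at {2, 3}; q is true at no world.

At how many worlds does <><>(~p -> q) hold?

1: successors {2, 4}; <>(~p -> q) there: 2:T, 4:F. ✓
2: successors {2, 3}; <>(~p -> q) there: 2:T, 3:F. ✓
3: no successors, so <><>(~p -> q) fails. ✗
4: no successors, so <><>(~p -> q) fails. ✗
Satisfying worlds: {1, 2}.

2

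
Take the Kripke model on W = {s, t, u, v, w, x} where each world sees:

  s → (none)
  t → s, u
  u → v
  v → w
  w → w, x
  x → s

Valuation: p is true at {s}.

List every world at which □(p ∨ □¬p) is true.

{s, t, u, v, x}

s: no successors, so □(p ∨ □¬p) holds vacuously. ✓
t: successors {s, u}; p ∨ □¬p there: s:T, u:T. ✓
u: successors {v}; p ∨ □¬p there: v:T. ✓
v: successors {w}; p ∨ □¬p there: w:T. ✓
w: successors {w, x}; p ∨ □¬p there: w:T, x:F. ✗
x: successors {s}; p ∨ □¬p there: s:T. ✓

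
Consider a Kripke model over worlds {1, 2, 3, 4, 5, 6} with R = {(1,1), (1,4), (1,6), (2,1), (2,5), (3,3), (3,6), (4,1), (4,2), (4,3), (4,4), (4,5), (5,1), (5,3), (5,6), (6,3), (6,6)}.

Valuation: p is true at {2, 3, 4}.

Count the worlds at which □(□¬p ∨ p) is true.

0

1: successors {1, 4, 6}; □¬p ∨ p there: 1:F, 4:T, 6:F. ✗
2: successors {1, 5}; □¬p ∨ p there: 1:F, 5:F. ✗
3: successors {3, 6}; □¬p ∨ p there: 3:T, 6:F. ✗
4: successors {1, 2, 3, 4, 5}; □¬p ∨ p there: 1:F, 2:T, 3:T, 4:T, 5:F. ✗
5: successors {1, 3, 6}; □¬p ∨ p there: 1:F, 3:T, 6:F. ✗
6: successors {3, 6}; □¬p ∨ p there: 3:T, 6:F. ✗
Satisfying worlds: ∅.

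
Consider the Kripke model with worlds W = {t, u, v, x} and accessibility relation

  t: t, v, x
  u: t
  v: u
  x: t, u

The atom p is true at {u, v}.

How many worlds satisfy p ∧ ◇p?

t: p is F, ◇p is T. ✗
u: p is T, ◇p is F. ✗
v: p is T, ◇p is T. ✓
x: p is F, ◇p is T. ✗
Satisfying worlds: {v}.

1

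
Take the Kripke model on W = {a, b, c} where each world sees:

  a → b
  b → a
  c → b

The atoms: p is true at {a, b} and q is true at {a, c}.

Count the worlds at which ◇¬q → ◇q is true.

a: ◇¬q is T, ◇q is F. ✗
b: ◇¬q is F, ◇q is T. ✓
c: ◇¬q is T, ◇q is F. ✗
Satisfying worlds: {b}.

1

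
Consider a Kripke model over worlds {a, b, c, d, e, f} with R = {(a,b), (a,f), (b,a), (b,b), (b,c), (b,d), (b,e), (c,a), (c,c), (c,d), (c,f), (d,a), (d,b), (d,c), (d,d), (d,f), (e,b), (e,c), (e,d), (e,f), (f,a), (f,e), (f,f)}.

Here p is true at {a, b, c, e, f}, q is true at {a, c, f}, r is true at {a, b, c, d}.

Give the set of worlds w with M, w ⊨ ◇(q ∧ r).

{b, c, d, e, f}

a: successors {b, f}; q ∧ r there: b:F, f:F. ✗
b: successors {a, b, c, d, e}; q ∧ r there: a:T, b:F, c:T, d:F, e:F. ✓
c: successors {a, c, d, f}; q ∧ r there: a:T, c:T, d:F, f:F. ✓
d: successors {a, b, c, d, f}; q ∧ r there: a:T, b:F, c:T, d:F, f:F. ✓
e: successors {b, c, d, f}; q ∧ r there: b:F, c:T, d:F, f:F. ✓
f: successors {a, e, f}; q ∧ r there: a:T, e:F, f:F. ✓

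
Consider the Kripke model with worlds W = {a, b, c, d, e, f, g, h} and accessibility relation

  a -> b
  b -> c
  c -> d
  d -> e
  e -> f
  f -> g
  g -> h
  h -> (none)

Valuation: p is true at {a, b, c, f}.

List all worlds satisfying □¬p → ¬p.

{a, b, d, e, g, h}

a: □¬p is F, ¬p is F. ✓
b: □¬p is F, ¬p is F. ✓
c: □¬p is T, ¬p is F. ✗
d: □¬p is T, ¬p is T. ✓
e: □¬p is F, ¬p is T. ✓
f: □¬p is T, ¬p is F. ✗
g: □¬p is T, ¬p is T. ✓
h: □¬p is T, ¬p is T. ✓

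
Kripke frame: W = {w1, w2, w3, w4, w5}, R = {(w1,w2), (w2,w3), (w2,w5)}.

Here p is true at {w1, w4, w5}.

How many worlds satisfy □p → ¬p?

w1: □p is F, ¬p is F. ✓
w2: □p is F, ¬p is T. ✓
w3: □p is T, ¬p is T. ✓
w4: □p is T, ¬p is F. ✗
w5: □p is T, ¬p is F. ✗
Satisfying worlds: {w1, w2, w3}.

3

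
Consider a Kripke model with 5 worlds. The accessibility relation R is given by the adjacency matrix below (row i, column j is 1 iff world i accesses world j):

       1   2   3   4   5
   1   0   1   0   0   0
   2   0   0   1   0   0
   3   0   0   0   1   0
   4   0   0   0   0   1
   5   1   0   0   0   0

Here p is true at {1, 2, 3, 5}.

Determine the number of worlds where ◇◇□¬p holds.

1

1: successors {2}; ◇□¬p there: 2:T. ✓
2: successors {3}; ◇□¬p there: 3:F. ✗
3: successors {4}; ◇□¬p there: 4:F. ✗
4: successors {5}; ◇□¬p there: 5:F. ✗
5: successors {1}; ◇□¬p there: 1:F. ✗
Satisfying worlds: {1}.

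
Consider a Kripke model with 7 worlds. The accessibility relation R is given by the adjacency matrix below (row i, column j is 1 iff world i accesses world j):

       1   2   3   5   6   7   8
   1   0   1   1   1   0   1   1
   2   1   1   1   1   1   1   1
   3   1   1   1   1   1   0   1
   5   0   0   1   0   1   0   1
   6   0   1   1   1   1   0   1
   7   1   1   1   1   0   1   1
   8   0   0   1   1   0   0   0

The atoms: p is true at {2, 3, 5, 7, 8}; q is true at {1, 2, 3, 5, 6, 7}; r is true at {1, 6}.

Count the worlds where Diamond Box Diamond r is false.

1

1: successors {2, 3, 5, 7, 8}; Box Diamond r there: 2:F, 3:F, 5:F, 7:F, 8:T. ✓
2: successors {1, 2, 3, 5, 6, 7, 8}; Box Diamond r there: 1:F, 2:F, 3:F, 5:F, 6:F, 7:F, 8:T. ✓
3: successors {1, 2, 3, 5, 6, 8}; Box Diamond r there: 1:F, 2:F, 3:F, 5:F, 6:F, 8:T. ✓
5: successors {3, 6, 8}; Box Diamond r there: 3:F, 6:F, 8:T. ✓
6: successors {2, 3, 5, 6, 8}; Box Diamond r there: 2:F, 3:F, 5:F, 6:F, 8:T. ✓
7: successors {1, 2, 3, 5, 7, 8}; Box Diamond r there: 1:F, 2:F, 3:F, 5:F, 7:F, 8:T. ✓
8: successors {3, 5}; Box Diamond r there: 3:F, 5:F. ✗
Satisfying worlds: {1, 2, 3, 5, 6, 7}.
So Diamond Box Diamond r fails at the other 1 world.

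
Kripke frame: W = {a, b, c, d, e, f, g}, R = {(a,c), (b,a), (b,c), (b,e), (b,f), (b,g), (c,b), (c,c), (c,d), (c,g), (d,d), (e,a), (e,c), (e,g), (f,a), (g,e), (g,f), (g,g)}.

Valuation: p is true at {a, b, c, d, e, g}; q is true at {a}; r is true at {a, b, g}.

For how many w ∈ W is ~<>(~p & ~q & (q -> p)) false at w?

a: <>(~p & ~q & (q -> p)) is F. ✓
b: <>(~p & ~q & (q -> p)) is T. ✗
c: <>(~p & ~q & (q -> p)) is F. ✓
d: <>(~p & ~q & (q -> p)) is F. ✓
e: <>(~p & ~q & (q -> p)) is F. ✓
f: <>(~p & ~q & (q -> p)) is F. ✓
g: <>(~p & ~q & (q -> p)) is T. ✗
Satisfying worlds: {a, c, d, e, f}.
So ~<>(~p & ~q & (q -> p)) fails at the other 2 worlds.

2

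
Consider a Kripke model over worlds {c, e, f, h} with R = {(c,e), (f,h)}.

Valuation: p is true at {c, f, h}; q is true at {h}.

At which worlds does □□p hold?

c: successors {e}; □p there: e:T. ✓
e: no successors, so □□p holds vacuously. ✓
f: successors {h}; □p there: h:T. ✓
h: no successors, so □□p holds vacuously. ✓

{c, e, f, h}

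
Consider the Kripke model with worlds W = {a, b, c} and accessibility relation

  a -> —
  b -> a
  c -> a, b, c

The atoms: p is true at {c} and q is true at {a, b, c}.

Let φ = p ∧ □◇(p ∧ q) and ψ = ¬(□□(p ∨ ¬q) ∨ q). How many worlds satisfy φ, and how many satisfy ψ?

0 and 0

For p ∧ □◇(p ∧ q):
a: p is F, □◇(p ∧ q) is T. ✗
b: p is F, □◇(p ∧ q) is F. ✗
c: p is T, □◇(p ∧ q) is F. ✗
— 0 worlds.
For ¬(□□(p ∨ ¬q) ∨ q):
a: □□(p ∨ ¬q) ∨ q is T. ✗
b: □□(p ∨ ¬q) ∨ q is T. ✗
c: □□(p ∨ ¬q) ∨ q is T. ✗
— 0 worlds.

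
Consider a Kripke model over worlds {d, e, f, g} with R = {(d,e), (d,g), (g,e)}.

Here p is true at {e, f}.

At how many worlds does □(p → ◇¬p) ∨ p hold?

2

d: □(p → ◇¬p) is F, p is F. ✗
e: □(p → ◇¬p) is T, p is T. ✓
f: □(p → ◇¬p) is T, p is T. ✓
g: □(p → ◇¬p) is F, p is F. ✗
Satisfying worlds: {e, f}.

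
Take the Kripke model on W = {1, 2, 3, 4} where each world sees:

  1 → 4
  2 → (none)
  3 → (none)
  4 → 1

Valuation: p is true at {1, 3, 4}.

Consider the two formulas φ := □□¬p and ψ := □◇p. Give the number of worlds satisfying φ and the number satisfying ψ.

For □□¬p:
1: successors {4}; □¬p there: 4:F. ✗
2: no successors, so □□¬p holds vacuously. ✓
3: no successors, so □□¬p holds vacuously. ✓
4: successors {1}; □¬p there: 1:F. ✗
— 2 worlds.
For □◇p:
1: successors {4}; ◇p there: 4:T. ✓
2: no successors, so □◇p holds vacuously. ✓
3: no successors, so □◇p holds vacuously. ✓
4: successors {1}; ◇p there: 1:T. ✓
— 4 worlds.

2 and 4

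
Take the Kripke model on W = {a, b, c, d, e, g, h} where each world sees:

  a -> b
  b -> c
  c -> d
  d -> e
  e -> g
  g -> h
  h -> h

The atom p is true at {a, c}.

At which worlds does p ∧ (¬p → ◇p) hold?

a: p is T, ¬p → ◇p is T. ✓
b: p is F, ¬p → ◇p is T. ✗
c: p is T, ¬p → ◇p is T. ✓
d: p is F, ¬p → ◇p is F. ✗
e: p is F, ¬p → ◇p is F. ✗
g: p is F, ¬p → ◇p is F. ✗
h: p is F, ¬p → ◇p is F. ✗

{a, c}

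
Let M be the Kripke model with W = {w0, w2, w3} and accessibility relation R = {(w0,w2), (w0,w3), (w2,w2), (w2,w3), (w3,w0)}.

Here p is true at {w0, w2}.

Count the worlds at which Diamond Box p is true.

w0: successors {w2, w3}; Box p there: w2:F, w3:T. ✓
w2: successors {w2, w3}; Box p there: w2:F, w3:T. ✓
w3: successors {w0}; Box p there: w0:F. ✗
Satisfying worlds: {w0, w2}.

2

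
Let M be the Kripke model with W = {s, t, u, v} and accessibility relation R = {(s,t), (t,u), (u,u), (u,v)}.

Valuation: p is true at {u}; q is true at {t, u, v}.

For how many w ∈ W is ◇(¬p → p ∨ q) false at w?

s: successors {t}; ¬p → p ∨ q there: t:T. ✓
t: successors {u}; ¬p → p ∨ q there: u:T. ✓
u: successors {u, v}; ¬p → p ∨ q there: u:T, v:T. ✓
v: no successors, so ◇(¬p → p ∨ q) fails. ✗
Satisfying worlds: {s, t, u}.
So ◇(¬p → p ∨ q) fails at the other 1 world.

1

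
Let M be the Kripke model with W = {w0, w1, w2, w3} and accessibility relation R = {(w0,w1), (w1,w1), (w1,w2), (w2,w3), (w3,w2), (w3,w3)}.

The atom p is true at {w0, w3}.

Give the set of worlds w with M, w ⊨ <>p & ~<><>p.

w0: <>p is F, ~<><>p is T. ✗
w1: <>p is F, ~<><>p is F. ✗
w2: <>p is T, ~<><>p is F. ✗
w3: <>p is T, ~<><>p is F. ✗

∅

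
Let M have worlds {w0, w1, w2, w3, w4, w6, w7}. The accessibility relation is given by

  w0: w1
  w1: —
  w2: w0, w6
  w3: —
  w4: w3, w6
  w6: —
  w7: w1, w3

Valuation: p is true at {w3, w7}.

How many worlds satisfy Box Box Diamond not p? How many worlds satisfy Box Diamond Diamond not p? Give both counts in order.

For Box Box Diamond not p:
w0: successors {w1}; Box Diamond not p there: w1:T. ✓
w1: no successors, so Box Box Diamond not p holds vacuously. ✓
w2: successors {w0, w6}; Box Diamond not p there: w0:F, w6:T. ✗
w3: no successors, so Box Box Diamond not p holds vacuously. ✓
w4: successors {w3, w6}; Box Diamond not p there: w3:T, w6:T. ✓
w6: no successors, so Box Box Diamond not p holds vacuously. ✓
w7: successors {w1, w3}; Box Diamond not p there: w1:T, w3:T. ✓
— 6 worlds.
For Box Diamond Diamond not p:
w0: successors {w1}; Diamond Diamond not p there: w1:F. ✗
w1: no successors, so Box Diamond Diamond not p holds vacuously. ✓
w2: successors {w0, w6}; Diamond Diamond not p there: w0:F, w6:F. ✗
w3: no successors, so Box Diamond Diamond not p holds vacuously. ✓
w4: successors {w3, w6}; Diamond Diamond not p there: w3:F, w6:F. ✗
w6: no successors, so Box Diamond Diamond not p holds vacuously. ✓
w7: successors {w1, w3}; Diamond Diamond not p there: w1:F, w3:F. ✗
— 3 worlds.

6 and 3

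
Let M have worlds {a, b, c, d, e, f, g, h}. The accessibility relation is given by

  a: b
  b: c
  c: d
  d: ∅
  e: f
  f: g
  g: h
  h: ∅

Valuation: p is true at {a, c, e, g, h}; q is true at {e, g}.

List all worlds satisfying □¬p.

{a, c, d, e, h}

a: successors {b}; ¬p there: b:T. ✓
b: successors {c}; ¬p there: c:F. ✗
c: successors {d}; ¬p there: d:T. ✓
d: no successors, so □¬p holds vacuously. ✓
e: successors {f}; ¬p there: f:T. ✓
f: successors {g}; ¬p there: g:F. ✗
g: successors {h}; ¬p there: h:F. ✗
h: no successors, so □¬p holds vacuously. ✓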